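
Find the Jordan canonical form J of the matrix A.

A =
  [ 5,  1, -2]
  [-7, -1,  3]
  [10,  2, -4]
J_3(0)

The characteristic polynomial is
  det(x·I − A) = x^3

Eigenvalues and multiplicities (the geometric multiplicity of λ is n − rank(A − λI), which equals the number of Jordan blocks for λ):
  λ = 0: algebraic multiplicity = 3, geometric multiplicity = 1

Determining the block sizes for each eigenvalue:
  λ = 0: one block (gm = 1), so the single block has size am = 3 → block sizes [3]

Assembling the blocks gives a Jordan form
J =
  [0, 1, 0]
  [0, 0, 1]
  [0, 0, 0]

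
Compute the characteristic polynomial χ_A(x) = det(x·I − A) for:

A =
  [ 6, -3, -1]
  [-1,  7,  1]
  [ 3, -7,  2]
x^3 - 15*x^2 + 75*x - 125

Expanding det(x·I − A) (e.g. by cofactor expansion or by noting that A is similar to its Jordan form J, which has the same characteristic polynomial as A) gives
  χ_A(x) = x^3 - 15*x^2 + 75*x - 125
which factors as (x - 5)^3. The eigenvalues (with algebraic multiplicities) are λ = 5 with multiplicity 3.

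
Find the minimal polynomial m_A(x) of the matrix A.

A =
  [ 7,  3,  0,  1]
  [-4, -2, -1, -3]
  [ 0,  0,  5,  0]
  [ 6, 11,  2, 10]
x^3 - 15*x^2 + 75*x - 125

The characteristic polynomial is χ_A(x) = (x - 5)^4, so the eigenvalues are known. The minimal polynomial is
  m_A(x) = Π_λ (x − λ)^{k_λ}
where k_λ is the size of the *largest* Jordan block for λ (equivalently, the smallest k with (A − λI)^k v = 0 for every generalised eigenvector v of λ).

  λ = 5: largest Jordan block has size 3, contributing (x − 5)^3

So m_A(x) = (x - 5)^3 = x^3 - 15*x^2 + 75*x - 125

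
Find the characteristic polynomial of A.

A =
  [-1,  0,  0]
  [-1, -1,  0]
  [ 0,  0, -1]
x^3 + 3*x^2 + 3*x + 1

Expanding det(x·I − A) (e.g. by cofactor expansion or by noting that A is similar to its Jordan form J, which has the same characteristic polynomial as A) gives
  χ_A(x) = x^3 + 3*x^2 + 3*x + 1
which factors as (x + 1)^3. The eigenvalues (with algebraic multiplicities) are λ = -1 with multiplicity 3.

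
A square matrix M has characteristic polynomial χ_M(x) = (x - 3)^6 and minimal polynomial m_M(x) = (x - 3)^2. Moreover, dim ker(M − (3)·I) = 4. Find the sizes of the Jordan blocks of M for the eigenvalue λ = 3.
Block sizes for λ = 3: [2, 2, 1, 1]

Step 1 — from the characteristic polynomial, algebraic multiplicity of λ = 3 is 6. From dim ker(M − (3)·I) = 4, there are exactly 4 Jordan blocks for λ = 3.
Step 2 — from the minimal polynomial, the factor (x − 3)^2 tells us the largest block for λ = 3 has size 2.
Step 3 — with total size 6, 4 blocks, and largest block 2, the block sizes (in nonincreasing order) are [2, 2, 1, 1].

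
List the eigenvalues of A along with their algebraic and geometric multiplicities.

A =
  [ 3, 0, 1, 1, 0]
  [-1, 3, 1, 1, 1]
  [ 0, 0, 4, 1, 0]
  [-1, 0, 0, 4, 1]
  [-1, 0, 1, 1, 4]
λ = 3: alg = 2, geom = 2; λ = 4: alg = 3, geom = 1

Step 1 — factor the characteristic polynomial to read off the algebraic multiplicities:
  χ_A(x) = (x - 4)^3*(x - 3)^2

Step 2 — compute geometric multiplicities via the rank-nullity identity g(λ) = n − rank(A − λI):
  rank(A − (3)·I) = 3, so dim ker(A − (3)·I) = n − 3 = 2
  rank(A − (4)·I) = 4, so dim ker(A − (4)·I) = n − 4 = 1

Summary:
  λ = 3: algebraic multiplicity = 2, geometric multiplicity = 2
  λ = 4: algebraic multiplicity = 3, geometric multiplicity = 1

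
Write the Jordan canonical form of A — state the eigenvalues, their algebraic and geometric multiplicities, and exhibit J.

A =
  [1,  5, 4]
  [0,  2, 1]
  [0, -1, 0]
J_3(1)

The characteristic polynomial is
  det(x·I − A) = x^3 - 3*x^2 + 3*x - 1 = (x - 1)^3

Eigenvalues and multiplicities (the geometric multiplicity of λ is n − rank(A − λI), which equals the number of Jordan blocks for λ):
  λ = 1: algebraic multiplicity = 3, geometric multiplicity = 1

Determining the block sizes for each eigenvalue:
  λ = 1: one block (gm = 1), so the single block has size am = 3 → block sizes [3]

Assembling the blocks gives a Jordan form
J =
  [1, 1, 0]
  [0, 1, 1]
  [0, 0, 1]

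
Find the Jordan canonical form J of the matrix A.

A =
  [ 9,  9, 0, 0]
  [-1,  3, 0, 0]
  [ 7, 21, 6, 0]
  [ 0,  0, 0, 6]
J_2(6) ⊕ J_1(6) ⊕ J_1(6)

The characteristic polynomial is
  det(x·I − A) = x^4 - 24*x^3 + 216*x^2 - 864*x + 1296 = (x - 6)^4

Eigenvalues and multiplicities (the geometric multiplicity of λ is n − rank(A − λI), which equals the number of Jordan blocks for λ):
  λ = 6: algebraic multiplicity = 4, geometric multiplicity = 3

Determining the block sizes for each eigenvalue:
  λ = 6: 3 blocks summing to 4 forces exactly one block of size 2 and the rest size 1 → block sizes [2, 1, 1]

Assembling the blocks gives a Jordan form
J =
  [6, 1, 0, 0]
  [0, 6, 0, 0]
  [0, 0, 6, 0]
  [0, 0, 0, 6]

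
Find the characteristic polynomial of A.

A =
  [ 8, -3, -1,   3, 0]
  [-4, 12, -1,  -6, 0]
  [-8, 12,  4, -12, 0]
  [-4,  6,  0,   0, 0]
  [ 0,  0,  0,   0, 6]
x^5 - 30*x^4 + 360*x^3 - 2160*x^2 + 6480*x - 7776

Expanding det(x·I − A) (e.g. by cofactor expansion or by noting that A is similar to its Jordan form J, which has the same characteristic polynomial as A) gives
  χ_A(x) = x^5 - 30*x^4 + 360*x^3 - 2160*x^2 + 6480*x - 7776
which factors as (x - 6)^5. The eigenvalues (with algebraic multiplicities) are λ = 6 with multiplicity 5.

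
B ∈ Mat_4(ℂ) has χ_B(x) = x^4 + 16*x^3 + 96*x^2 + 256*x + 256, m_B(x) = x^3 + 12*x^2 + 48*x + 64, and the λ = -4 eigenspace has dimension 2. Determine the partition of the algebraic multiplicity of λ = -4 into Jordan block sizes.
Block sizes for λ = -4: [3, 1]

Step 1 — from the characteristic polynomial, algebraic multiplicity of λ = -4 is 4. From dim ker(B − (-4)·I) = 2, there are exactly 2 Jordan blocks for λ = -4.
Step 2 — from the minimal polynomial, the factor (x + 4)^3 tells us the largest block for λ = -4 has size 3.
Step 3 — with total size 4, 2 blocks, and largest block 3, the block sizes (in nonincreasing order) are [3, 1].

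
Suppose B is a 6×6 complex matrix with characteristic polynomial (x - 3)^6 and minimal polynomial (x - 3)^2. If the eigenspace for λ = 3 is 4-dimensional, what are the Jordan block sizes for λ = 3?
Block sizes for λ = 3: [2, 2, 1, 1]

Step 1 — from the characteristic polynomial, algebraic multiplicity of λ = 3 is 6. From dim ker(B − (3)·I) = 4, there are exactly 4 Jordan blocks for λ = 3.
Step 2 — from the minimal polynomial, the factor (x − 3)^2 tells us the largest block for λ = 3 has size 2.
Step 3 — with total size 6, 4 blocks, and largest block 2, the block sizes (in nonincreasing order) are [2, 2, 1, 1].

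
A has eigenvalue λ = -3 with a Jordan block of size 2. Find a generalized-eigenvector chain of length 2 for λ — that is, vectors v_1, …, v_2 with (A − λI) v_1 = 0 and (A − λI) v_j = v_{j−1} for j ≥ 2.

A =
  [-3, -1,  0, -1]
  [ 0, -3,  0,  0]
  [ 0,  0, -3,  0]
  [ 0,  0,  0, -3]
A Jordan chain for λ = -3 of length 2:
v_1 = (-1, 0, 0, 0)ᵀ
v_2 = (0, 1, 0, 0)ᵀ

Let N = A − (-3)·I. We want v_2 with N^2 v_2 = 0 but N^1 v_2 ≠ 0; then v_{j-1} := N · v_j for j = 2, …, 2.

Pick v_2 = (0, 1, 0, 0)ᵀ.
Then v_1 = N · v_2 = (-1, 0, 0, 0)ᵀ.

Sanity check: (A − (-3)·I) v_1 = (0, 0, 0, 0)ᵀ = 0. ✓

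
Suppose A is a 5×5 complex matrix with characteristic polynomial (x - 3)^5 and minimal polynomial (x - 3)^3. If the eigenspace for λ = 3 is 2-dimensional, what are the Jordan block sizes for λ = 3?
Block sizes for λ = 3: [3, 2]

Step 1 — from the characteristic polynomial, algebraic multiplicity of λ = 3 is 5. From dim ker(A − (3)·I) = 2, there are exactly 2 Jordan blocks for λ = 3.
Step 2 — from the minimal polynomial, the factor (x − 3)^3 tells us the largest block for λ = 3 has size 3.
Step 3 — with total size 5, 2 blocks, and largest block 3, the block sizes (in nonincreasing order) are [3, 2].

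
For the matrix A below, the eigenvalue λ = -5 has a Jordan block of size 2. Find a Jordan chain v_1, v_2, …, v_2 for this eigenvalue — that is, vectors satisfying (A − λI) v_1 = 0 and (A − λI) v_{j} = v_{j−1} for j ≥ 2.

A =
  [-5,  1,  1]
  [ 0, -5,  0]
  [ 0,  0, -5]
A Jordan chain for λ = -5 of length 2:
v_1 = (1, 0, 0)ᵀ
v_2 = (0, 1, 0)ᵀ

Let N = A − (-5)·I. We want v_2 with N^2 v_2 = 0 but N^1 v_2 ≠ 0; then v_{j-1} := N · v_j for j = 2, …, 2.

Pick v_2 = (0, 1, 0)ᵀ.
Then v_1 = N · v_2 = (1, 0, 0)ᵀ.

Sanity check: (A − (-5)·I) v_1 = (0, 0, 0)ᵀ = 0. ✓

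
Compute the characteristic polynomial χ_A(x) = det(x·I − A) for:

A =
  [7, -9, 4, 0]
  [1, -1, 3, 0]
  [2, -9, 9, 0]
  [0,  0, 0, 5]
x^4 - 20*x^3 + 150*x^2 - 500*x + 625

Expanding det(x·I − A) (e.g. by cofactor expansion or by noting that A is similar to its Jordan form J, which has the same characteristic polynomial as A) gives
  χ_A(x) = x^4 - 20*x^3 + 150*x^2 - 500*x + 625
which factors as (x - 5)^4. The eigenvalues (with algebraic multiplicities) are λ = 5 with multiplicity 4.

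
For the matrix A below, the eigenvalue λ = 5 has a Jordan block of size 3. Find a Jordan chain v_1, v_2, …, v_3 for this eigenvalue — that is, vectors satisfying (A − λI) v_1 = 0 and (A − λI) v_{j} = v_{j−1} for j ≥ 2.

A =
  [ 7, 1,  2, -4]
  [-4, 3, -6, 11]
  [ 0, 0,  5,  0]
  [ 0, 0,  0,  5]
A Jordan chain for λ = 5 of length 3:
v_1 = (-2, 4, 0, 0)ᵀ
v_2 = (2, -6, 0, 0)ᵀ
v_3 = (0, 0, 1, 0)ᵀ

Let N = A − (5)·I. We want v_3 with N^3 v_3 = 0 but N^2 v_3 ≠ 0; then v_{j-1} := N · v_j for j = 3, …, 2.

Pick v_3 = (0, 0, 1, 0)ᵀ.
Then v_2 = N · v_3 = (2, -6, 0, 0)ᵀ.
Then v_1 = N · v_2 = (-2, 4, 0, 0)ᵀ.

Sanity check: (A − (5)·I) v_1 = (0, 0, 0, 0)ᵀ = 0. ✓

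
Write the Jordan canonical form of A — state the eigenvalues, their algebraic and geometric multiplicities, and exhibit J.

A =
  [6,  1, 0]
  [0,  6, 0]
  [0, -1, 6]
J_2(6) ⊕ J_1(6)

The characteristic polynomial is
  det(x·I − A) = x^3 - 18*x^2 + 108*x - 216 = (x - 6)^3

Eigenvalues and multiplicities (the geometric multiplicity of λ is n − rank(A − λI), which equals the number of Jordan blocks for λ):
  λ = 6: algebraic multiplicity = 3, geometric multiplicity = 2

Determining the block sizes for each eigenvalue:
  λ = 6: 2 blocks summing to 3 forces exactly one block of size 2 and the rest size 1 → block sizes [2, 1]

Assembling the blocks gives a Jordan form
J =
  [6, 1, 0]
  [0, 6, 0]
  [0, 0, 6]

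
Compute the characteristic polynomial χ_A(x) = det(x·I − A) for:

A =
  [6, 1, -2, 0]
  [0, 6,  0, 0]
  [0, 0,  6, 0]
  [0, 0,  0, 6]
x^4 - 24*x^3 + 216*x^2 - 864*x + 1296

Expanding det(x·I − A) (e.g. by cofactor expansion or by noting that A is similar to its Jordan form J, which has the same characteristic polynomial as A) gives
  χ_A(x) = x^4 - 24*x^3 + 216*x^2 - 864*x + 1296
which factors as (x - 6)^4. The eigenvalues (with algebraic multiplicities) are λ = 6 with multiplicity 4.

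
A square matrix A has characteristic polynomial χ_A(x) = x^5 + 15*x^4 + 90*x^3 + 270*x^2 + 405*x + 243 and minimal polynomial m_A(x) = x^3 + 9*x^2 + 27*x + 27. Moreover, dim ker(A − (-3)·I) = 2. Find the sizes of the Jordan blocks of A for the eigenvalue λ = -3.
Block sizes for λ = -3: [3, 2]

Step 1 — from the characteristic polynomial, algebraic multiplicity of λ = -3 is 5. From dim ker(A − (-3)·I) = 2, there are exactly 2 Jordan blocks for λ = -3.
Step 2 — from the minimal polynomial, the factor (x + 3)^3 tells us the largest block for λ = -3 has size 3.
Step 3 — with total size 5, 2 blocks, and largest block 3, the block sizes (in nonincreasing order) are [3, 2].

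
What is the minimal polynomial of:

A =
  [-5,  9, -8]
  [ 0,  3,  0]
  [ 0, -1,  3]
x^3 - x^2 - 21*x + 45

The characteristic polynomial is χ_A(x) = (x - 3)^2*(x + 5), so the eigenvalues are known. The minimal polynomial is
  m_A(x) = Π_λ (x − λ)^{k_λ}
where k_λ is the size of the *largest* Jordan block for λ (equivalently, the smallest k with (A − λI)^k v = 0 for every generalised eigenvector v of λ).

  λ = -5: largest Jordan block has size 1, contributing (x + 5)
  λ = 3: largest Jordan block has size 2, contributing (x − 3)^2

So m_A(x) = (x - 3)^2*(x + 5) = x^3 - x^2 - 21*x + 45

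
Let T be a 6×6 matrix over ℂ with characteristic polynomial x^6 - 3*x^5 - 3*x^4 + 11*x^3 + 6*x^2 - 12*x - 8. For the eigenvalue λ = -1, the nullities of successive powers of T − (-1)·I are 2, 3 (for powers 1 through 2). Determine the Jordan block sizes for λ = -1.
Block sizes for λ = -1: [2, 1]

From the dimensions of kernels of powers, the number of Jordan blocks of size at least j is d_j − d_{j−1} where d_j = dim ker(N^j) (with d_0 = 0). Computing the differences gives [2, 1].
The number of blocks of size exactly k is (#blocks of size ≥ k) − (#blocks of size ≥ k + 1), so the partition is: 1 block(s) of size 1, 1 block(s) of size 2.
In nonincreasing order the block sizes are [2, 1].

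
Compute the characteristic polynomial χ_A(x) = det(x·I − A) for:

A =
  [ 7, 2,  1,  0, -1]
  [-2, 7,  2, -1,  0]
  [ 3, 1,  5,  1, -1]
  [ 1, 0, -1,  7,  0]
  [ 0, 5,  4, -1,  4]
x^5 - 30*x^4 + 360*x^3 - 2160*x^2 + 6480*x - 7776

Expanding det(x·I − A) (e.g. by cofactor expansion or by noting that A is similar to its Jordan form J, which has the same characteristic polynomial as A) gives
  χ_A(x) = x^5 - 30*x^4 + 360*x^3 - 2160*x^2 + 6480*x - 7776
which factors as (x - 6)^5. The eigenvalues (with algebraic multiplicities) are λ = 6 with multiplicity 5.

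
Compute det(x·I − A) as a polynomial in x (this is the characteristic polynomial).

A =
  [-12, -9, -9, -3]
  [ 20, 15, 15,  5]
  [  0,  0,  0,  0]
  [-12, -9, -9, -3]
x^4

Expanding det(x·I − A) (e.g. by cofactor expansion or by noting that A is similar to its Jordan form J, which has the same characteristic polynomial as A) gives
  χ_A(x) = x^4
which factors as x^4. The eigenvalues (with algebraic multiplicities) are λ = 0 with multiplicity 4.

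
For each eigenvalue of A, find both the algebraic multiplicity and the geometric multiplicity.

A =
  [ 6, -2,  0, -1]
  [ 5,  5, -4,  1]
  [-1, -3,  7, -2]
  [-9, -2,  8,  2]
λ = 5: alg = 4, geom = 2

Step 1 — factor the characteristic polynomial to read off the algebraic multiplicities:
  χ_A(x) = (x - 5)^4

Step 2 — compute geometric multiplicities via the rank-nullity identity g(λ) = n − rank(A − λI):
  rank(A − (5)·I) = 2, so dim ker(A − (5)·I) = n − 2 = 2

Summary:
  λ = 5: algebraic multiplicity = 4, geometric multiplicity = 2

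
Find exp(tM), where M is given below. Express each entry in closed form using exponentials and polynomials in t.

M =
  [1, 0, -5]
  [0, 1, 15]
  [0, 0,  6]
e^{tM} =
  [exp(t), 0, -exp(6*t) + exp(t)]
  [0, exp(t), 3*exp(6*t) - 3*exp(t)]
  [0, 0, exp(6*t)]

Strategy: write M = P · J · P⁻¹ where J is a Jordan canonical form, so e^{tM} = P · e^{tJ} · P⁻¹, and e^{tJ} can be computed block-by-block.

M has Jordan form
J =
  [1, 0, 0]
  [0, 1, 0]
  [0, 0, 6]
(up to reordering of blocks).

Per-block formulas:
  For a 1×1 block at λ = 1: exp(t · [1]) = [e^(1t)].
  For a 1×1 block at λ = 6: exp(t · [6]) = [e^(6t)].

After assembling e^{tJ} and conjugating by P, we get:

e^{tM} =
  [exp(t), 0, -exp(6*t) + exp(t)]
  [0, exp(t), 3*exp(6*t) - 3*exp(t)]
  [0, 0, exp(6*t)]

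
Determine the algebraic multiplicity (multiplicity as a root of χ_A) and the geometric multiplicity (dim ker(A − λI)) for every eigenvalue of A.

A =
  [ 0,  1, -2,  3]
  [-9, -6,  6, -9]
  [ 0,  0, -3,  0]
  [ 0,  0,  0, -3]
λ = -3: alg = 4, geom = 3

Step 1 — factor the characteristic polynomial to read off the algebraic multiplicities:
  χ_A(x) = (x + 3)^4

Step 2 — compute geometric multiplicities via the rank-nullity identity g(λ) = n − rank(A − λI):
  rank(A − (-3)·I) = 1, so dim ker(A − (-3)·I) = n − 1 = 3

Summary:
  λ = -3: algebraic multiplicity = 4, geometric multiplicity = 3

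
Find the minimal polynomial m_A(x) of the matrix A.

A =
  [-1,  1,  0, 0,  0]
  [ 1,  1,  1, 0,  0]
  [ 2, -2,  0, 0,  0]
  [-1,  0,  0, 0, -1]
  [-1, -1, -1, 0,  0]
x^3

The characteristic polynomial is χ_A(x) = x^5, so the eigenvalues are known. The minimal polynomial is
  m_A(x) = Π_λ (x − λ)^{k_λ}
where k_λ is the size of the *largest* Jordan block for λ (equivalently, the smallest k with (A − λI)^k v = 0 for every generalised eigenvector v of λ).

  λ = 0: largest Jordan block has size 3, contributing (x − 0)^3

So m_A(x) = x^3 = x^3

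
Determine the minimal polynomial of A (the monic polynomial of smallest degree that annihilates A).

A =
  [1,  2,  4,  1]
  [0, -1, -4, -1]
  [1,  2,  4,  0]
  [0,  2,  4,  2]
x^3 - 5*x^2 + 8*x - 4

The characteristic polynomial is χ_A(x) = (x - 2)^2*(x - 1)^2, so the eigenvalues are known. The minimal polynomial is
  m_A(x) = Π_λ (x − λ)^{k_λ}
where k_λ is the size of the *largest* Jordan block for λ (equivalently, the smallest k with (A − λI)^k v = 0 for every generalised eigenvector v of λ).

  λ = 1: largest Jordan block has size 1, contributing (x − 1)
  λ = 2: largest Jordan block has size 2, contributing (x − 2)^2

So m_A(x) = (x - 2)^2*(x - 1) = x^3 - 5*x^2 + 8*x - 4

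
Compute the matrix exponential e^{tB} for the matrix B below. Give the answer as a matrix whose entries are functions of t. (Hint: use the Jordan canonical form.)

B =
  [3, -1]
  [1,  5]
e^{tB} =
  [-t*exp(4*t) + exp(4*t), -t*exp(4*t)]
  [t*exp(4*t), t*exp(4*t) + exp(4*t)]

Strategy: write B = P · J · P⁻¹ where J is a Jordan canonical form, so e^{tB} = P · e^{tJ} · P⁻¹, and e^{tJ} can be computed block-by-block.

B has Jordan form
J =
  [4, 1]
  [0, 4]
(up to reordering of blocks).

Per-block formulas:
  For a 2×2 Jordan block J_2(4): exp(t · J_2(4)) = e^(4t)·(I + t·N), where N is the 2×2 nilpotent shift.

After assembling e^{tJ} and conjugating by P, we get:

e^{tB} =
  [-t*exp(4*t) + exp(4*t), -t*exp(4*t)]
  [t*exp(4*t), t*exp(4*t) + exp(4*t)]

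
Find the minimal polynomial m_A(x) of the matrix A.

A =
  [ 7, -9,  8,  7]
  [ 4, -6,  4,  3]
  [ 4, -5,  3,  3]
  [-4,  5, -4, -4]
x^3 - x^2 - 5*x - 3

The characteristic polynomial is χ_A(x) = (x - 3)*(x + 1)^3, so the eigenvalues are known. The minimal polynomial is
  m_A(x) = Π_λ (x − λ)^{k_λ}
where k_λ is the size of the *largest* Jordan block for λ (equivalently, the smallest k with (A − λI)^k v = 0 for every generalised eigenvector v of λ).

  λ = -1: largest Jordan block has size 2, contributing (x + 1)^2
  λ = 3: largest Jordan block has size 1, contributing (x − 3)

So m_A(x) = (x - 3)*(x + 1)^2 = x^3 - x^2 - 5*x - 3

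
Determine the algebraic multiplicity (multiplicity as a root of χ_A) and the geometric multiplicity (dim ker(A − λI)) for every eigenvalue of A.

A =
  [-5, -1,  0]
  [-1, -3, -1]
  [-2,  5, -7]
λ = -5: alg = 3, geom = 1

Step 1 — factor the characteristic polynomial to read off the algebraic multiplicities:
  χ_A(x) = (x + 5)^3

Step 2 — compute geometric multiplicities via the rank-nullity identity g(λ) = n − rank(A − λI):
  rank(A − (-5)·I) = 2, so dim ker(A − (-5)·I) = n − 2 = 1

Summary:
  λ = -5: algebraic multiplicity = 3, geometric multiplicity = 1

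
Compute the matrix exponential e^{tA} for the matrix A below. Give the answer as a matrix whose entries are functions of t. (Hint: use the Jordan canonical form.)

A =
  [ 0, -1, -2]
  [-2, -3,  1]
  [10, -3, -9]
e^{tA} =
  [-t^2*exp(-4*t) + 4*t*exp(-4*t) + exp(-4*t), t^2*exp(-4*t)/2 - t*exp(-4*t), t^2*exp(-4*t)/2 - 2*t*exp(-4*t)]
  [-2*t*exp(-4*t), t*exp(-4*t) + exp(-4*t), t*exp(-4*t)]
  [-2*t^2*exp(-4*t) + 10*t*exp(-4*t), t^2*exp(-4*t) - 3*t*exp(-4*t), t^2*exp(-4*t) - 5*t*exp(-4*t) + exp(-4*t)]

Strategy: write A = P · J · P⁻¹ where J is a Jordan canonical form, so e^{tA} = P · e^{tJ} · P⁻¹, and e^{tJ} can be computed block-by-block.

A has Jordan form
J =
  [-4,  1,  0]
  [ 0, -4,  1]
  [ 0,  0, -4]
(up to reordering of blocks).

Per-block formulas:
  For a 3×3 Jordan block J_3(-4): exp(t · J_3(-4)) = e^(-4t)·(I + t·N + (t^2/2)·N^2), where N is the 3×3 nilpotent shift.

After assembling e^{tJ} and conjugating by P, we get:

e^{tA} =
  [-t^2*exp(-4*t) + 4*t*exp(-4*t) + exp(-4*t), t^2*exp(-4*t)/2 - t*exp(-4*t), t^2*exp(-4*t)/2 - 2*t*exp(-4*t)]
  [-2*t*exp(-4*t), t*exp(-4*t) + exp(-4*t), t*exp(-4*t)]
  [-2*t^2*exp(-4*t) + 10*t*exp(-4*t), t^2*exp(-4*t) - 3*t*exp(-4*t), t^2*exp(-4*t) - 5*t*exp(-4*t) + exp(-4*t)]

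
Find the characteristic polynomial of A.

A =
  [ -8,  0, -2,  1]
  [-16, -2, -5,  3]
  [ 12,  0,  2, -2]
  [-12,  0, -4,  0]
x^4 + 8*x^3 + 24*x^2 + 32*x + 16

Expanding det(x·I − A) (e.g. by cofactor expansion or by noting that A is similar to its Jordan form J, which has the same characteristic polynomial as A) gives
  χ_A(x) = x^4 + 8*x^3 + 24*x^2 + 32*x + 16
which factors as (x + 2)^4. The eigenvalues (with algebraic multiplicities) are λ = -2 with multiplicity 4.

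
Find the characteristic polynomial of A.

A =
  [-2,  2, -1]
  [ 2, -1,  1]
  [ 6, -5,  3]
x^3

Expanding det(x·I − A) (e.g. by cofactor expansion or by noting that A is similar to its Jordan form J, which has the same characteristic polynomial as A) gives
  χ_A(x) = x^3
which factors as x^3. The eigenvalues (with algebraic multiplicities) are λ = 0 with multiplicity 3.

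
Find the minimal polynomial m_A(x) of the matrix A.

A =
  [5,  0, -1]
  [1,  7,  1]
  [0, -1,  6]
x^3 - 18*x^2 + 108*x - 216

The characteristic polynomial is χ_A(x) = (x - 6)^3, so the eigenvalues are known. The minimal polynomial is
  m_A(x) = Π_λ (x − λ)^{k_λ}
where k_λ is the size of the *largest* Jordan block for λ (equivalently, the smallest k with (A − λI)^k v = 0 for every generalised eigenvector v of λ).

  λ = 6: largest Jordan block has size 3, contributing (x − 6)^3

So m_A(x) = (x - 6)^3 = x^3 - 18*x^2 + 108*x - 216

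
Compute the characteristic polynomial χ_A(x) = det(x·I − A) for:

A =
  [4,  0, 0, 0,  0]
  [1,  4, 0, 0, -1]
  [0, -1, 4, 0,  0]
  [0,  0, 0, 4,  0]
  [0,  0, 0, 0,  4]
x^5 - 20*x^4 + 160*x^3 - 640*x^2 + 1280*x - 1024

Expanding det(x·I − A) (e.g. by cofactor expansion or by noting that A is similar to its Jordan form J, which has the same characteristic polynomial as A) gives
  χ_A(x) = x^5 - 20*x^4 + 160*x^3 - 640*x^2 + 1280*x - 1024
which factors as (x - 4)^5. The eigenvalues (with algebraic multiplicities) are λ = 4 with multiplicity 5.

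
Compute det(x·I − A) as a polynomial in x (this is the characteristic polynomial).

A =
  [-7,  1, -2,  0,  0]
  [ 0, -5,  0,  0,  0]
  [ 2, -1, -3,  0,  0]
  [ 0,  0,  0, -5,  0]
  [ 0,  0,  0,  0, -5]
x^5 + 25*x^4 + 250*x^3 + 1250*x^2 + 3125*x + 3125

Expanding det(x·I − A) (e.g. by cofactor expansion or by noting that A is similar to its Jordan form J, which has the same characteristic polynomial as A) gives
  χ_A(x) = x^5 + 25*x^4 + 250*x^3 + 1250*x^2 + 3125*x + 3125
which factors as (x + 5)^5. The eigenvalues (with algebraic multiplicities) are λ = -5 with multiplicity 5.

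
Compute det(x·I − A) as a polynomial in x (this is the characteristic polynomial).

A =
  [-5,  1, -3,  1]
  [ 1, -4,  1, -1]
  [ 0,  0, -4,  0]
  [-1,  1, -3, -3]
x^4 + 16*x^3 + 96*x^2 + 256*x + 256

Expanding det(x·I − A) (e.g. by cofactor expansion or by noting that A is similar to its Jordan form J, which has the same characteristic polynomial as A) gives
  χ_A(x) = x^4 + 16*x^3 + 96*x^2 + 256*x + 256
which factors as (x + 4)^4. The eigenvalues (with algebraic multiplicities) are λ = -4 with multiplicity 4.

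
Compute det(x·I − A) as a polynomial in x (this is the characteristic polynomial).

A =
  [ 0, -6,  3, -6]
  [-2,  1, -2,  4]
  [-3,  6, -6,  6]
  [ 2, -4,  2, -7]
x^4 + 12*x^3 + 54*x^2 + 108*x + 81

Expanding det(x·I − A) (e.g. by cofactor expansion or by noting that A is similar to its Jordan form J, which has the same characteristic polynomial as A) gives
  χ_A(x) = x^4 + 12*x^3 + 54*x^2 + 108*x + 81
which factors as (x + 3)^4. The eigenvalues (with algebraic multiplicities) are λ = -3 with multiplicity 4.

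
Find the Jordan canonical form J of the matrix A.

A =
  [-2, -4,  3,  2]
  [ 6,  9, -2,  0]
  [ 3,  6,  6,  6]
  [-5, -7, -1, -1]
J_2(3) ⊕ J_2(3)

The characteristic polynomial is
  det(x·I − A) = x^4 - 12*x^3 + 54*x^2 - 108*x + 81 = (x - 3)^4

Eigenvalues and multiplicities (the geometric multiplicity of λ is n − rank(A − λI), which equals the number of Jordan blocks for λ):
  λ = 3: algebraic multiplicity = 4, geometric multiplicity = 2

Determining the block sizes for each eigenvalue:
  λ = 3: with am = 4 and gm = 2, the partition is not yet determined (e.g. several partitions of 4 into 2 parts exist). Let N = A − (3)·I. Computing rank(N^1) = 2, rank(N^2) = 0; the number of blocks of size ≥ j is rank(N^{j−1}) − rank(N^j), giving [2, 2]. So we have 2 block(s) of size 2 → block sizes [2, 2]

Assembling the blocks gives a Jordan form
J =
  [3, 1, 0, 0]
  [0, 3, 0, 0]
  [0, 0, 3, 1]
  [0, 0, 0, 3]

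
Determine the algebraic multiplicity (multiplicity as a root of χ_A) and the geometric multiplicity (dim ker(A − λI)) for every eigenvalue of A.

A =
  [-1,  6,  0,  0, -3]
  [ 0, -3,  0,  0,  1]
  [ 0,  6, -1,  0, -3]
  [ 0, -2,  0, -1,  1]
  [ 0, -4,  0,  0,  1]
λ = -1: alg = 5, geom = 4

Step 1 — factor the characteristic polynomial to read off the algebraic multiplicities:
  χ_A(x) = (x + 1)^5

Step 2 — compute geometric multiplicities via the rank-nullity identity g(λ) = n − rank(A − λI):
  rank(A − (-1)·I) = 1, so dim ker(A − (-1)·I) = n − 1 = 4

Summary:
  λ = -1: algebraic multiplicity = 5, geometric multiplicity = 4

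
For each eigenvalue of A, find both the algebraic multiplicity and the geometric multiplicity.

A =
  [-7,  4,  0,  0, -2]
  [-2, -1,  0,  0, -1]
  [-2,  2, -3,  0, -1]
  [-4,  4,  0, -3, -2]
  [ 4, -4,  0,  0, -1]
λ = -3: alg = 5, geom = 4

Step 1 — factor the characteristic polynomial to read off the algebraic multiplicities:
  χ_A(x) = (x + 3)^5

Step 2 — compute geometric multiplicities via the rank-nullity identity g(λ) = n − rank(A − λI):
  rank(A − (-3)·I) = 1, so dim ker(A − (-3)·I) = n − 1 = 4

Summary:
  λ = -3: algebraic multiplicity = 5, geometric multiplicity = 4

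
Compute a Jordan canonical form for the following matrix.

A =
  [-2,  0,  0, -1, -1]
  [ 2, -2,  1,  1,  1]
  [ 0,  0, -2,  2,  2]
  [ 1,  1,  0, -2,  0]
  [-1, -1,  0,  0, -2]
J_3(-2) ⊕ J_2(-2)

The characteristic polynomial is
  det(x·I − A) = x^5 + 10*x^4 + 40*x^3 + 80*x^2 + 80*x + 32 = (x + 2)^5

Eigenvalues and multiplicities (the geometric multiplicity of λ is n − rank(A − λI), which equals the number of Jordan blocks for λ):
  λ = -2: algebraic multiplicity = 5, geometric multiplicity = 2

Determining the block sizes for each eigenvalue:
  λ = -2: with am = 5 and gm = 2, the partition is not yet determined (e.g. several partitions of 5 into 2 parts exist). Let N = A − (-2)·I. Computing rank(N^1) = 3, rank(N^2) = 1, rank(N^3) = 0; the number of blocks of size ≥ j is rank(N^{j−1}) − rank(N^j), giving [2, 2, 1]. So we have 1 block(s) of size 3, 1 block(s) of size 2 → block sizes [3, 2]

Assembling the blocks gives a Jordan form
J =
  [-2,  1,  0,  0,  0]
  [ 0, -2,  1,  0,  0]
  [ 0,  0, -2,  0,  0]
  [ 0,  0,  0, -2,  1]
  [ 0,  0,  0,  0, -2]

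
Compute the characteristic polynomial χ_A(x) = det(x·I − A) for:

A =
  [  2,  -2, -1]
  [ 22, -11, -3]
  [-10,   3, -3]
x^3 + 12*x^2 + 48*x + 64

Expanding det(x·I − A) (e.g. by cofactor expansion or by noting that A is similar to its Jordan form J, which has the same characteristic polynomial as A) gives
  χ_A(x) = x^3 + 12*x^2 + 48*x + 64
which factors as (x + 4)^3. The eigenvalues (with algebraic multiplicities) are λ = -4 with multiplicity 3.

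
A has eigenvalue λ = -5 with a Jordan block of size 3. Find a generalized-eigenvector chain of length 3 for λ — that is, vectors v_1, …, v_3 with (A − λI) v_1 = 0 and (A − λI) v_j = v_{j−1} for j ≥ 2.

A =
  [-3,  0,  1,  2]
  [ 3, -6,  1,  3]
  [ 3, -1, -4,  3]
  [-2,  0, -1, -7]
A Jordan chain for λ = -5 of length 3:
v_1 = (3, 0, 0, -3)ᵀ
v_2 = (2, 3, 3, -2)ᵀ
v_3 = (1, 0, 0, 0)ᵀ

Let N = A − (-5)·I. We want v_3 with N^3 v_3 = 0 but N^2 v_3 ≠ 0; then v_{j-1} := N · v_j for j = 3, …, 2.

Pick v_3 = (1, 0, 0, 0)ᵀ.
Then v_2 = N · v_3 = (2, 3, 3, -2)ᵀ.
Then v_1 = N · v_2 = (3, 0, 0, -3)ᵀ.

Sanity check: (A − (-5)·I) v_1 = (0, 0, 0, 0)ᵀ = 0. ✓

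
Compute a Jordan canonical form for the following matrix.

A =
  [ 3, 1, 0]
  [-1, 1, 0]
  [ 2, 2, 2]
J_2(2) ⊕ J_1(2)

The characteristic polynomial is
  det(x·I − A) = x^3 - 6*x^2 + 12*x - 8 = (x - 2)^3

Eigenvalues and multiplicities (the geometric multiplicity of λ is n − rank(A − λI), which equals the number of Jordan blocks for λ):
  λ = 2: algebraic multiplicity = 3, geometric multiplicity = 2

Determining the block sizes for each eigenvalue:
  λ = 2: 2 blocks summing to 3 forces exactly one block of size 2 and the rest size 1 → block sizes [2, 1]

Assembling the blocks gives a Jordan form
J =
  [2, 1, 0]
  [0, 2, 0]
  [0, 0, 2]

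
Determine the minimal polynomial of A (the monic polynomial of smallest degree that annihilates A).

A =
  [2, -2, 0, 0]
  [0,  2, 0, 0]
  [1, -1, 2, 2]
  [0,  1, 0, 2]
x^2 - 4*x + 4

The characteristic polynomial is χ_A(x) = (x - 2)^4, so the eigenvalues are known. The minimal polynomial is
  m_A(x) = Π_λ (x − λ)^{k_λ}
where k_λ is the size of the *largest* Jordan block for λ (equivalently, the smallest k with (A − λI)^k v = 0 for every generalised eigenvector v of λ).

  λ = 2: largest Jordan block has size 2, contributing (x − 2)^2

So m_A(x) = (x - 2)^2 = x^2 - 4*x + 4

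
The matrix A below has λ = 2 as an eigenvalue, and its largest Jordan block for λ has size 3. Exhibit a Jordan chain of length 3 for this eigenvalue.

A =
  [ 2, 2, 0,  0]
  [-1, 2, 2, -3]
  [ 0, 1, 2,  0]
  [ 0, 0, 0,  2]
A Jordan chain for λ = 2 of length 3:
v_1 = (-2, 0, -1, 0)ᵀ
v_2 = (0, -1, 0, 0)ᵀ
v_3 = (1, 0, 0, 0)ᵀ

Let N = A − (2)·I. We want v_3 with N^3 v_3 = 0 but N^2 v_3 ≠ 0; then v_{j-1} := N · v_j for j = 3, …, 2.

Pick v_3 = (1, 0, 0, 0)ᵀ.
Then v_2 = N · v_3 = (0, -1, 0, 0)ᵀ.
Then v_1 = N · v_2 = (-2, 0, -1, 0)ᵀ.

Sanity check: (A − (2)·I) v_1 = (0, 0, 0, 0)ᵀ = 0. ✓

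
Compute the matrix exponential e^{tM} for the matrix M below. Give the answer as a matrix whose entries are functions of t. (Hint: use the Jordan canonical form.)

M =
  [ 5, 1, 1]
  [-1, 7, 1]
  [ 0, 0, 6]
e^{tM} =
  [-t*exp(6*t) + exp(6*t), t*exp(6*t), t*exp(6*t)]
  [-t*exp(6*t), t*exp(6*t) + exp(6*t), t*exp(6*t)]
  [0, 0, exp(6*t)]

Strategy: write M = P · J · P⁻¹ where J is a Jordan canonical form, so e^{tM} = P · e^{tJ} · P⁻¹, and e^{tJ} can be computed block-by-block.

M has Jordan form
J =
  [6, 1, 0]
  [0, 6, 0]
  [0, 0, 6]
(up to reordering of blocks).

Per-block formulas:
  For a 2×2 Jordan block J_2(6): exp(t · J_2(6)) = e^(6t)·(I + t·N), where N is the 2×2 nilpotent shift.
  For a 1×1 block at λ = 6: exp(t · [6]) = [e^(6t)].

After assembling e^{tJ} and conjugating by P, we get:

e^{tM} =
  [-t*exp(6*t) + exp(6*t), t*exp(6*t), t*exp(6*t)]
  [-t*exp(6*t), t*exp(6*t) + exp(6*t), t*exp(6*t)]
  [0, 0, exp(6*t)]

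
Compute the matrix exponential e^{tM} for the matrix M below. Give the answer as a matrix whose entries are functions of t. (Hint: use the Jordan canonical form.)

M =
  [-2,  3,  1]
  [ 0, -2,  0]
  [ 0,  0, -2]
e^{tM} =
  [exp(-2*t), 3*t*exp(-2*t), t*exp(-2*t)]
  [0, exp(-2*t), 0]
  [0, 0, exp(-2*t)]

Strategy: write M = P · J · P⁻¹ where J is a Jordan canonical form, so e^{tM} = P · e^{tJ} · P⁻¹, and e^{tJ} can be computed block-by-block.

M has Jordan form
J =
  [-2,  1,  0]
  [ 0, -2,  0]
  [ 0,  0, -2]
(up to reordering of blocks).

Per-block formulas:
  For a 1×1 block at λ = -2: exp(t · [-2]) = [e^(-2t)].
  For a 2×2 Jordan block J_2(-2): exp(t · J_2(-2)) = e^(-2t)·(I + t·N), where N is the 2×2 nilpotent shift.

After assembling e^{tJ} and conjugating by P, we get:

e^{tM} =
  [exp(-2*t), 3*t*exp(-2*t), t*exp(-2*t)]
  [0, exp(-2*t), 0]
  [0, 0, exp(-2*t)]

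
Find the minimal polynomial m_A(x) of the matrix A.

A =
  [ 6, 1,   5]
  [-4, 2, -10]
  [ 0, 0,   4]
x^2 - 8*x + 16

The characteristic polynomial is χ_A(x) = (x - 4)^3, so the eigenvalues are known. The minimal polynomial is
  m_A(x) = Π_λ (x − λ)^{k_λ}
where k_λ is the size of the *largest* Jordan block for λ (equivalently, the smallest k with (A − λI)^k v = 0 for every generalised eigenvector v of λ).

  λ = 4: largest Jordan block has size 2, contributing (x − 4)^2

So m_A(x) = (x - 4)^2 = x^2 - 8*x + 16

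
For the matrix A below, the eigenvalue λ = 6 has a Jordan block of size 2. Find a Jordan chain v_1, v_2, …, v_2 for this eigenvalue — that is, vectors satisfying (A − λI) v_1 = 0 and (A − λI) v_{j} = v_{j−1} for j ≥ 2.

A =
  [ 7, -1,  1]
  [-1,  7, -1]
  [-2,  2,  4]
A Jordan chain for λ = 6 of length 2:
v_1 = (1, -1, -2)ᵀ
v_2 = (1, 0, 0)ᵀ

Let N = A − (6)·I. We want v_2 with N^2 v_2 = 0 but N^1 v_2 ≠ 0; then v_{j-1} := N · v_j for j = 2, …, 2.

Pick v_2 = (1, 0, 0)ᵀ.
Then v_1 = N · v_2 = (1, -1, -2)ᵀ.

Sanity check: (A − (6)·I) v_1 = (0, 0, 0)ᵀ = 0. ✓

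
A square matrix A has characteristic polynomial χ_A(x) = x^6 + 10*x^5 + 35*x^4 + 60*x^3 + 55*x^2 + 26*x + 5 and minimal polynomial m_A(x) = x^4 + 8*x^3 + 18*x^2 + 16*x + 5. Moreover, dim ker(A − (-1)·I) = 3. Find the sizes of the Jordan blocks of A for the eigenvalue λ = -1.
Block sizes for λ = -1: [3, 1, 1]

Step 1 — from the characteristic polynomial, algebraic multiplicity of λ = -1 is 5. From dim ker(A − (-1)·I) = 3, there are exactly 3 Jordan blocks for λ = -1.
Step 2 — from the minimal polynomial, the factor (x + 1)^3 tells us the largest block for λ = -1 has size 3.
Step 3 — with total size 5, 3 blocks, and largest block 3, the block sizes (in nonincreasing order) are [3, 1, 1].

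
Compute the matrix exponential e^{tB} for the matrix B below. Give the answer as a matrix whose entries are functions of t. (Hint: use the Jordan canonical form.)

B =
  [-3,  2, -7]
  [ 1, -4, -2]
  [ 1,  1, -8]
e^{tB} =
  [-t^2*exp(-5*t)/2 + 2*t*exp(-5*t) + exp(-5*t), -t^2*exp(-5*t)/2 + 2*t*exp(-5*t), 3*t^2*exp(-5*t)/2 - 7*t*exp(-5*t)]
  [t^2*exp(-5*t)/2 + t*exp(-5*t), t^2*exp(-5*t)/2 + t*exp(-5*t) + exp(-5*t), -3*t^2*exp(-5*t)/2 - 2*t*exp(-5*t)]
  [t*exp(-5*t), t*exp(-5*t), -3*t*exp(-5*t) + exp(-5*t)]

Strategy: write B = P · J · P⁻¹ where J is a Jordan canonical form, so e^{tB} = P · e^{tJ} · P⁻¹, and e^{tJ} can be computed block-by-block.

B has Jordan form
J =
  [-5,  1,  0]
  [ 0, -5,  1]
  [ 0,  0, -5]
(up to reordering of blocks).

Per-block formulas:
  For a 3×3 Jordan block J_3(-5): exp(t · J_3(-5)) = e^(-5t)·(I + t·N + (t^2/2)·N^2), where N is the 3×3 nilpotent shift.

After assembling e^{tJ} and conjugating by P, we get:

e^{tB} =
  [-t^2*exp(-5*t)/2 + 2*t*exp(-5*t) + exp(-5*t), -t^2*exp(-5*t)/2 + 2*t*exp(-5*t), 3*t^2*exp(-5*t)/2 - 7*t*exp(-5*t)]
  [t^2*exp(-5*t)/2 + t*exp(-5*t), t^2*exp(-5*t)/2 + t*exp(-5*t) + exp(-5*t), -3*t^2*exp(-5*t)/2 - 2*t*exp(-5*t)]
  [t*exp(-5*t), t*exp(-5*t), -3*t*exp(-5*t) + exp(-5*t)]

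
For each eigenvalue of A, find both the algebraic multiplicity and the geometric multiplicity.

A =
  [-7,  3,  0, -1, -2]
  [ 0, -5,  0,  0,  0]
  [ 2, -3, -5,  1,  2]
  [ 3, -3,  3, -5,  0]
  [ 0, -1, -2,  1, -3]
λ = -5: alg = 5, geom = 3

Step 1 — factor the characteristic polynomial to read off the algebraic multiplicities:
  χ_A(x) = (x + 5)^5

Step 2 — compute geometric multiplicities via the rank-nullity identity g(λ) = n − rank(A − λI):
  rank(A − (-5)·I) = 2, so dim ker(A − (-5)·I) = n − 2 = 3

Summary:
  λ = -5: algebraic multiplicity = 5, geometric multiplicity = 3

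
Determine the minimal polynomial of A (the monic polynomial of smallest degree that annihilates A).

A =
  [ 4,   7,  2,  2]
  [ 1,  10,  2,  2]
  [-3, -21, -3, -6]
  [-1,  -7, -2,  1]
x^2 - 6*x + 9

The characteristic polynomial is χ_A(x) = (x - 3)^4, so the eigenvalues are known. The minimal polynomial is
  m_A(x) = Π_λ (x − λ)^{k_λ}
where k_λ is the size of the *largest* Jordan block for λ (equivalently, the smallest k with (A − λI)^k v = 0 for every generalised eigenvector v of λ).

  λ = 3: largest Jordan block has size 2, contributing (x − 3)^2

So m_A(x) = (x - 3)^2 = x^2 - 6*x + 9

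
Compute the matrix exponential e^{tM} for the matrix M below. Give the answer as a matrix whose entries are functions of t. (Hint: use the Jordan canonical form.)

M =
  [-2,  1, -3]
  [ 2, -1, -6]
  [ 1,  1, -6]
e^{tM} =
  [t*exp(-3*t) + exp(-3*t), t*exp(-3*t), -3*t*exp(-3*t)]
  [2*t*exp(-3*t), 2*t*exp(-3*t) + exp(-3*t), -6*t*exp(-3*t)]
  [t*exp(-3*t), t*exp(-3*t), -3*t*exp(-3*t) + exp(-3*t)]

Strategy: write M = P · J · P⁻¹ where J is a Jordan canonical form, so e^{tM} = P · e^{tJ} · P⁻¹, and e^{tJ} can be computed block-by-block.

M has Jordan form
J =
  [-3,  1,  0]
  [ 0, -3,  0]
  [ 0,  0, -3]
(up to reordering of blocks).

Per-block formulas:
  For a 1×1 block at λ = -3: exp(t · [-3]) = [e^(-3t)].
  For a 2×2 Jordan block J_2(-3): exp(t · J_2(-3)) = e^(-3t)·(I + t·N), where N is the 2×2 nilpotent shift.

After assembling e^{tJ} and conjugating by P, we get:

e^{tM} =
  [t*exp(-3*t) + exp(-3*t), t*exp(-3*t), -3*t*exp(-3*t)]
  [2*t*exp(-3*t), 2*t*exp(-3*t) + exp(-3*t), -6*t*exp(-3*t)]
  [t*exp(-3*t), t*exp(-3*t), -3*t*exp(-3*t) + exp(-3*t)]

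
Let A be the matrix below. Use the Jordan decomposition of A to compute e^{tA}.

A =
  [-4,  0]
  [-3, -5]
e^{tA} =
  [exp(-4*t), 0]
  [-3*exp(-4*t) + 3*exp(-5*t), exp(-5*t)]

Strategy: write A = P · J · P⁻¹ where J is a Jordan canonical form, so e^{tA} = P · e^{tJ} · P⁻¹, and e^{tJ} can be computed block-by-block.

A has Jordan form
J =
  [-5,  0]
  [ 0, -4]
(up to reordering of blocks).

Per-block formulas:
  For a 1×1 block at λ = -5: exp(t · [-5]) = [e^(-5t)].
  For a 1×1 block at λ = -4: exp(t · [-4]) = [e^(-4t)].

After assembling e^{tJ} and conjugating by P, we get:

e^{tA} =
  [exp(-4*t), 0]
  [-3*exp(-4*t) + 3*exp(-5*t), exp(-5*t)]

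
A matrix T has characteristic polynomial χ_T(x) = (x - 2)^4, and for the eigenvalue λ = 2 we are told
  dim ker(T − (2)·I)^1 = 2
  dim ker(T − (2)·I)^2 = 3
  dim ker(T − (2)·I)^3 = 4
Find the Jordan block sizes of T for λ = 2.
Block sizes for λ = 2: [3, 1]

From the dimensions of kernels of powers, the number of Jordan blocks of size at least j is d_j − d_{j−1} where d_j = dim ker(N^j) (with d_0 = 0). Computing the differences gives [2, 1, 1].
The number of blocks of size exactly k is (#blocks of size ≥ k) − (#blocks of size ≥ k + 1), so the partition is: 1 block(s) of size 1, 1 block(s) of size 3.
In nonincreasing order the block sizes are [3, 1].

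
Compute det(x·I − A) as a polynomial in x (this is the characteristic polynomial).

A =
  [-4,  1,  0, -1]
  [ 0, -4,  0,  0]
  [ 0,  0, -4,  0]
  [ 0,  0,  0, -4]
x^4 + 16*x^3 + 96*x^2 + 256*x + 256

Expanding det(x·I − A) (e.g. by cofactor expansion or by noting that A is similar to its Jordan form J, which has the same characteristic polynomial as A) gives
  χ_A(x) = x^4 + 16*x^3 + 96*x^2 + 256*x + 256
which factors as (x + 4)^4. The eigenvalues (with algebraic multiplicities) are λ = -4 with multiplicity 4.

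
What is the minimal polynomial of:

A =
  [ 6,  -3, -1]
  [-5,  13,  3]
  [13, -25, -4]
x^3 - 15*x^2 + 75*x - 125

The characteristic polynomial is χ_A(x) = (x - 5)^3, so the eigenvalues are known. The minimal polynomial is
  m_A(x) = Π_λ (x − λ)^{k_λ}
where k_λ is the size of the *largest* Jordan block for λ (equivalently, the smallest k with (A − λI)^k v = 0 for every generalised eigenvector v of λ).

  λ = 5: largest Jordan block has size 3, contributing (x − 5)^3

So m_A(x) = (x - 5)^3 = x^3 - 15*x^2 + 75*x - 125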